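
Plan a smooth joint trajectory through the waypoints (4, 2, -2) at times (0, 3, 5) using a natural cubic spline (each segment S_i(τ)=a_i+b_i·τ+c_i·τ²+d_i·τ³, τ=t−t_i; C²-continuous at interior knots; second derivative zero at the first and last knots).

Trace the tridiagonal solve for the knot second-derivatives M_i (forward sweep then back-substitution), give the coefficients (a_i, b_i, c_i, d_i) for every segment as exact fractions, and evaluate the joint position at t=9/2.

Δ: Δ0=-2/3, Δ1=-2
row 1: diag=10, rhs=-8; c'=1/5, d'=-4/5
back: M1=-4/5
M: M0=0, M1=-4/5, M2=0
seg 0: a=4, c=M0/2=0, d=(M1−M0)/(6·3)=-2/45, b=Δ0−h0·(2M0+M1)/6=-4/15
seg 1: a=2, c=M1/2=-2/5, d=(M2−M1)/(6·2)=1/15, b=Δ1−h1·(2M1+M2)/6=-22/15
t_q=9/2 → seg 1, τ=3/2; S=2+-22/15·τ+-2/5·τ²+1/15·τ³=-7/8

  seg 0: a=4 b=-4/15 c=0 d=-2/45
  seg 1: a=2 b=-22/15 c=-2/5 d=1/15
S(9/2) = -7/8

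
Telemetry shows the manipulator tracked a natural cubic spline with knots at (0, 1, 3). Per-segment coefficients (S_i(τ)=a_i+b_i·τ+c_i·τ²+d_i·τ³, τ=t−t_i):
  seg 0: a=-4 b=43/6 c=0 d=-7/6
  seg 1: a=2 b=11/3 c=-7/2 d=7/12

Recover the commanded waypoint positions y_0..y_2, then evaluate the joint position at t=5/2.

y_0=-4 y_1=2 y_2=0
S(5/2) = 51/32

y_0 = S_0(0) = a_0 = -4
y_1 = S_1(0) = a_1 = 2
y_2 = S_1(2) = 0
t_q=5/2 is in segment 1 (τ=3/2); S_1(τ)=51/32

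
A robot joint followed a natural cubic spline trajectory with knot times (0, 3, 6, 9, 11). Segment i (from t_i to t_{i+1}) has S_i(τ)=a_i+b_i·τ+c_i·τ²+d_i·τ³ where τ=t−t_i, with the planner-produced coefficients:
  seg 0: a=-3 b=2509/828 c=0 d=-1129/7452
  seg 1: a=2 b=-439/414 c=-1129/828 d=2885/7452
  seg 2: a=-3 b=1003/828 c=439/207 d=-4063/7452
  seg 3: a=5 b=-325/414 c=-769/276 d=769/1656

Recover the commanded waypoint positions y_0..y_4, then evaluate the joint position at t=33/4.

y_0=-3 y_1=2 y_2=-3 y_3=5 y_4=-4
S(33/4) = 25033/5888

y_0 = S_0(0) = a_0 = -3
y_1 = S_1(0) = a_1 = 2
y_2 = S_2(0) = a_2 = -3
y_3 = S_3(0) = a_3 = 5
y_4 = S_3(2) = -4
t_q=33/4 is in segment 2 (τ=9/4); S_2(τ)=25033/5888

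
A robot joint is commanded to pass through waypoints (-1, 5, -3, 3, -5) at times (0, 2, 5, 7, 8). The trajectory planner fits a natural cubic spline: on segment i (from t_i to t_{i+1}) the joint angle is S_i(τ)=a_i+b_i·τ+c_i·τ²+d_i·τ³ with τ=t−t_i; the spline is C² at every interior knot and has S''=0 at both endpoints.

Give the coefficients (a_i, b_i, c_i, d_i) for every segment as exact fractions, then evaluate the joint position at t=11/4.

Δ: Δ0=3, Δ1=-8/3, Δ2=3, Δ3=-8
row 1: diag=10, rhs=-34; c'=3/10, d'=-17/5
row 2: denom=10−3·3/10=91/10; d'=(34−3·-17/5)/(91/10)=34/7
row 3: denom=6−2·20/91=506/91; d'=(-66−2·34/7)/(506/91)=-3445/253
back: M3=-3445/253
back: M2=34/7−20/91·-3445/253=1986/253
back: M1=-17/5−3/10·1986/253=-1456/253
M: M0=0, M1=-1456/253, M2=1986/253, M3=-3445/253, M4=0
seg 0: a=-1, c=M0/2=0, d=(M1−M0)/(6·2)=-364/759, b=Δ0−h0·(2M0+M1)/6=3733/759
seg 1: a=5, c=M1/2=-728/253, d=(M2−M1)/(6·3)=1721/2277, b=Δ1−h1·(2M1+M2)/6=-635/759
seg 2: a=-3, c=M2/2=993/253, d=(M3−M2)/(6·2)=-5431/3036, b=Δ2−h2·(2M2+M3)/6=1750/759
seg 3: a=3, c=M3/2=-3445/506, d=(M4−M3)/(6·1)=3445/1518, b=Δ3−h3·(2M3+M4)/6=-2627/759
t_q=11/4 → seg 1, τ=3/4; S=5+-635/759·τ+-728/253·τ²+1721/2277·τ³=49755/16192

  seg 0: a=-1 b=3733/759 c=0 d=-364/759
  seg 1: a=5 b=-635/759 c=-728/253 d=1721/2277
  seg 2: a=-3 b=1750/759 c=993/253 d=-5431/3036
  seg 3: a=3 b=-2627/759 c=-3445/506 d=3445/1518
S(11/4) = 49755/16192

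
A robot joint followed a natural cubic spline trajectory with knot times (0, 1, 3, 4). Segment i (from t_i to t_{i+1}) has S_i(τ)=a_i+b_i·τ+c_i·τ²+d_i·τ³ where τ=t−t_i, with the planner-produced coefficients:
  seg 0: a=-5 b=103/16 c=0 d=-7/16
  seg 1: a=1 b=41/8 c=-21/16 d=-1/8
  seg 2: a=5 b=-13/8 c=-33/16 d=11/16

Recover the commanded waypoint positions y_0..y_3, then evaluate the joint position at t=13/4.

y_0=-5 y_1=1 y_2=5 y_3=2
S(13/4) = 4583/1024

y_0 = S_0(0) = a_0 = -5
y_1 = S_1(0) = a_1 = 1
y_2 = S_2(0) = a_2 = 5
y_3 = S_2(1) = 2
t_q=13/4 is in segment 2 (τ=1/4); S_2(τ)=4583/1024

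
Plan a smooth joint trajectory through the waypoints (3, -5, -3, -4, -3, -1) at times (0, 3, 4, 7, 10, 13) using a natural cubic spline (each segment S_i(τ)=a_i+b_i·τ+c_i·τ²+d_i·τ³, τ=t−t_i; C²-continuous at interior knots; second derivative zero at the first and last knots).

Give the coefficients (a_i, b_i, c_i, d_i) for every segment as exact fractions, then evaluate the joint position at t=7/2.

  seg 0: a=3 b=-1296/283 c=0 d=1624/7641
  seg 1: a=-5 b=328/283 c=1624/849 d=-910/849
  seg 2: a=-3 b=1502/849 c=-1106/849 d=511/2547
  seg 3: a=-4 b=-535/849 c=427/849 d=-463/7641
  seg 4: a=-3 b=638/849 c=-12/283 d=4/849
S(7/2) = -13843/3396

Δ: Δ0=-8/3, Δ1=2, Δ2=-1/3, Δ3=1/3, Δ4=2/3
row 1: diag=8, rhs=28; c'=1/8, d'=7/2
row 2: denom=8−1·1/8=63/8; d'=(-14−1·7/2)/(63/8)=-20/9
row 3: denom=12−3·8/21=76/7; d'=(4−3·-20/9)/(76/7)=56/57
row 4: denom=12−3·21/76=849/76; d'=(2−3·56/57)/(849/76)=-24/283
back: M4=-24/283
back: M3=56/57−21/76·-24/283=854/849
back: M2=-20/9−8/21·854/849=-2212/849
back: M1=7/2−1/8·-2212/849=3248/849
M: M0=0, M1=3248/849, M2=-2212/849, M3=854/849, M4=-24/283, M5=0
seg 0: a=3, c=M0/2=0, d=(M1−M0)/(6·3)=1624/7641, b=Δ0−h0·(2M0+M1)/6=-1296/283
seg 1: a=-5, c=M1/2=1624/849, d=(M2−M1)/(6·1)=-910/849, b=Δ1−h1·(2M1+M2)/6=328/283
seg 2: a=-3, c=M2/2=-1106/849, d=(M3−M2)/(6·3)=511/2547, b=Δ2−h2·(2M2+M3)/6=1502/849
seg 3: a=-4, c=M3/2=427/849, d=(M4−M3)/(6·3)=-463/7641, b=Δ3−h3·(2M3+M4)/6=-535/849
seg 4: a=-3, c=M4/2=-12/283, d=(M5−M4)/(6·3)=4/849, b=Δ4−h4·(2M4+M5)/6=638/849
t_q=7/2 → seg 1, τ=1/2; S=-5+328/283·τ+1624/849·τ²+-910/849·τ³=-13843/3396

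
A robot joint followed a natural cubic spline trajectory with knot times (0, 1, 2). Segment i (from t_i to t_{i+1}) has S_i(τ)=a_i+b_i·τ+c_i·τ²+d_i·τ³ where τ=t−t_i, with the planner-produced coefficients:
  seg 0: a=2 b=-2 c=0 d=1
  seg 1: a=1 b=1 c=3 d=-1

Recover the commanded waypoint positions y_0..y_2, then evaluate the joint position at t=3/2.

y_0=2 y_1=1 y_2=4
S(3/2) = 17/8

y_0 = S_0(0) = a_0 = 2
y_1 = S_1(0) = a_1 = 1
y_2 = S_1(1) = 4
t_q=3/2 is in segment 1 (τ=1/2); S_1(τ)=17/8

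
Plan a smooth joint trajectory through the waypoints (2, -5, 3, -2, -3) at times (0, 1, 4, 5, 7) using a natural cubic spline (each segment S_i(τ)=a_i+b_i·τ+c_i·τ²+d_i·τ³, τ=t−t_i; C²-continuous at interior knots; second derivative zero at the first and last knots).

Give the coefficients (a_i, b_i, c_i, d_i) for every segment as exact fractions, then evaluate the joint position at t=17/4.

  seg 0: a=2 b=-17159/1932 c=0 d=3635/1932
  seg 1: a=-5 b=-3127/966 c=3635/644 d=-7103/5796
  seg 2: a=3 b=-4751/1932 c=-867/161 d=785/276
  seg 3: a=-2 b=-4537/966 c=2027/644 d=-2027/3864
S(17/4) = 86269/41216

Δ: Δ0=-7, Δ1=8/3, Δ2=-5, Δ3=-1/2
row 1: diag=8, rhs=58; c'=3/8, d'=29/4
row 2: denom=8−3·3/8=55/8; d'=(-46−3·29/4)/(55/8)=-542/55
row 3: denom=6−1·8/55=322/55; d'=(27−1·-542/55)/(322/55)=2027/322
back: M3=2027/322
back: M2=-542/55−8/55·2027/322=-1734/161
back: M1=29/4−3/8·-1734/161=3635/322
M: M0=0, M1=3635/322, M2=-1734/161, M3=2027/322, M4=0
seg 0: a=2, c=M0/2=0, d=(M1−M0)/(6·1)=3635/1932, b=Δ0−h0·(2M0+M1)/6=-17159/1932
seg 1: a=-5, c=M1/2=3635/644, d=(M2−M1)/(6·3)=-7103/5796, b=Δ1−h1·(2M1+M2)/6=-3127/966
seg 2: a=3, c=M2/2=-867/161, d=(M3−M2)/(6·1)=785/276, b=Δ2−h2·(2M2+M3)/6=-4751/1932
seg 3: a=-2, c=M3/2=2027/644, d=(M4−M3)/(6·2)=-2027/3864, b=Δ3−h3·(2M3+M4)/6=-4537/966
t_q=17/4 → seg 2, τ=1/4; S=3+-4751/1932·τ+-867/161·τ²+785/276·τ³=86269/41216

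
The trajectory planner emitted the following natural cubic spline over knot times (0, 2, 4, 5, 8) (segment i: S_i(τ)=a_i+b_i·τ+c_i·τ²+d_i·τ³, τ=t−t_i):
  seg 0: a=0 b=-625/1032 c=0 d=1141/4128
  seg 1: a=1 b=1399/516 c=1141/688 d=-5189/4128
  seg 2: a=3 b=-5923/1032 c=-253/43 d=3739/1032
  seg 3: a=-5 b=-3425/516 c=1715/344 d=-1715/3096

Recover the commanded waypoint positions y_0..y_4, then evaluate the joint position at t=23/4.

y_0 = S_0(0) = a_0 = 0
y_1 = S_1(0) = a_1 = 1
y_2 = S_2(0) = a_2 = 3
y_3 = S_3(0) = a_3 = -5
y_4 = S_3(3) = 5
t_q=23/4 is in segment 3 (τ=3/4); S_3(τ)=-163085/22016

y_0=0 y_1=1 y_2=3 y_3=-5 y_4=5
S(23/4) = -163085/22016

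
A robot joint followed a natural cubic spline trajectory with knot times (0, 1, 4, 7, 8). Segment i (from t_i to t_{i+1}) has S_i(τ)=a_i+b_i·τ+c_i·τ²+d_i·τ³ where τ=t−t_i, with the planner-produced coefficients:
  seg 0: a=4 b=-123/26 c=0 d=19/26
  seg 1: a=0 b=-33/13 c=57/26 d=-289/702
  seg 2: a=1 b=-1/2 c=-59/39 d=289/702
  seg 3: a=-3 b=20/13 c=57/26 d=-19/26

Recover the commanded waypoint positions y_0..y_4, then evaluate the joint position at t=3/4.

y_0=4 y_1=0 y_2=1 y_3=-3 y_4=0
S(3/4) = 1265/1664

y_0 = S_0(0) = a_0 = 4
y_1 = S_1(0) = a_1 = 0
y_2 = S_2(0) = a_2 = 1
y_3 = S_3(0) = a_3 = -3
y_4 = S_3(1) = 0
t_q=3/4 is in segment 0 (τ=3/4); S_0(τ)=1265/1664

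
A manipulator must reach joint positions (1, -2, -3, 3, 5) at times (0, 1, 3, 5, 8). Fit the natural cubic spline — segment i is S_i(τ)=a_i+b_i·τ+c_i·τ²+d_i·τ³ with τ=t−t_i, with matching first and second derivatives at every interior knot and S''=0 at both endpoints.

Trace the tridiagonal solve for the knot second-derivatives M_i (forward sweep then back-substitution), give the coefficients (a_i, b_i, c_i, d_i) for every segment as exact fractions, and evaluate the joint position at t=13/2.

  seg 0: a=1 b=-1019/312 c=0 d=83/312
  seg 1: a=-2 b=-385/156 c=83/104 d=29/312
  seg 2: a=-3 b=287/156 c=141/104 d=-121/312
  seg 3: a=3 b=407/156 c=-101/104 d=101/936
S(13/2) = 4237/832

Δ: Δ0=-3, Δ1=-1/2, Δ2=3, Δ3=2/3
row 1: diag=6, rhs=15; c'=1/3, d'=5/2
row 2: denom=8−2·1/3=22/3; d'=(21−2·5/2)/(22/3)=24/11
row 3: denom=10−2·3/11=104/11; d'=(-14−2·24/11)/(104/11)=-101/52
back: M3=-101/52
back: M2=24/11−3/11·-101/52=141/52
back: M1=5/2−1/3·141/52=83/52
M: M0=0, M1=83/52, M2=141/52, M3=-101/52, M4=0
seg 0: a=1, c=M0/2=0, d=(M1−M0)/(6·1)=83/312, b=Δ0−h0·(2M0+M1)/6=-1019/312
seg 1: a=-2, c=M1/2=83/104, d=(M2−M1)/(6·2)=29/312, b=Δ1−h1·(2M1+M2)/6=-385/156
seg 2: a=-3, c=M2/2=141/104, d=(M3−M2)/(6·2)=-121/312, b=Δ2−h2·(2M2+M3)/6=287/156
seg 3: a=3, c=M3/2=-101/104, d=(M4−M3)/(6·3)=101/936, b=Δ3−h3·(2M3+M4)/6=407/156
t_q=13/2 → seg 3, τ=3/2; S=3+407/156·τ+-101/104·τ²+101/936·τ³=4237/832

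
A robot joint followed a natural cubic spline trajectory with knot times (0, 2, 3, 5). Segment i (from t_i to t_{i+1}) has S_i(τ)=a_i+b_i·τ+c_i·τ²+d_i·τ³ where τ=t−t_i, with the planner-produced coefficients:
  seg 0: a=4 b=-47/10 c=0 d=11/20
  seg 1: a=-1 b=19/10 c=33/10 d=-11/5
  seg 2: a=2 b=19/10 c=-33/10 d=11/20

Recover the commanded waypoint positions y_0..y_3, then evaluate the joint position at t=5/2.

y_0=4 y_1=-1 y_2=2 y_3=-3
S(5/2) = 1/2

y_0 = S_0(0) = a_0 = 4
y_1 = S_1(0) = a_1 = -1
y_2 = S_2(0) = a_2 = 2
y_3 = S_2(2) = -3
t_q=5/2 is in segment 1 (τ=1/2); S_1(τ)=1/2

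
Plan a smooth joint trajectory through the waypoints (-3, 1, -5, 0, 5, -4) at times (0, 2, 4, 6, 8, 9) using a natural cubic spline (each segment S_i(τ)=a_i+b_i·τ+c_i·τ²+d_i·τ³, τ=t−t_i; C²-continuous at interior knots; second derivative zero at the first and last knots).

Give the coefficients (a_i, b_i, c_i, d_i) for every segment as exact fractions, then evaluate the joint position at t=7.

  seg 0: a=-3 b=560/153 c=0 d=-127/306
  seg 1: a=1 b=-202/153 c=-127/51 d=505/612
  seg 2: a=-5 b=-211/153 c=251/102 d=-319/1224
  seg 3: a=0 b=1633/306 c=61/68 d=-1417/1224
  seg 4: a=5 b=-760/153 c=-617/102 d=617/306
S(7) = 2071/408

Δ: Δ0=2, Δ1=-3, Δ2=5/2, Δ3=5/2, Δ4=-9
row 1: diag=8, rhs=-30; c'=1/4, d'=-15/4
row 2: denom=8−2·1/4=15/2; d'=(33−2·-15/4)/(15/2)=27/5
row 3: denom=8−2·4/15=112/15; d'=(0−2·27/5)/(112/15)=-81/56
row 4: denom=6−2·15/56=153/28; d'=(-69−2·-81/56)/(153/28)=-617/51
back: M4=-617/51
back: M3=-81/56−15/56·-617/51=61/34
back: M2=27/5−4/15·61/34=251/51
back: M1=-15/4−1/4·251/51=-254/51
M: M0=0, M1=-254/51, M2=251/51, M3=61/34, M4=-617/51, M5=0
seg 0: a=-3, c=M0/2=0, d=(M1−M0)/(6·2)=-127/306, b=Δ0−h0·(2M0+M1)/6=560/153
seg 1: a=1, c=M1/2=-127/51, d=(M2−M1)/(6·2)=505/612, b=Δ1−h1·(2M1+M2)/6=-202/153
seg 2: a=-5, c=M2/2=251/102, d=(M3−M2)/(6·2)=-319/1224, b=Δ2−h2·(2M2+M3)/6=-211/153
seg 3: a=0, c=M3/2=61/68, d=(M4−M3)/(6·2)=-1417/1224, b=Δ3−h3·(2M3+M4)/6=1633/306
seg 4: a=5, c=M4/2=-617/102, d=(M5−M4)/(6·1)=617/306, b=Δ4−h4·(2M4+M5)/6=-760/153
t_q=7 → seg 3, τ=1; S=0+1633/306·τ+61/68·τ²+-1417/1224·τ³=2071/408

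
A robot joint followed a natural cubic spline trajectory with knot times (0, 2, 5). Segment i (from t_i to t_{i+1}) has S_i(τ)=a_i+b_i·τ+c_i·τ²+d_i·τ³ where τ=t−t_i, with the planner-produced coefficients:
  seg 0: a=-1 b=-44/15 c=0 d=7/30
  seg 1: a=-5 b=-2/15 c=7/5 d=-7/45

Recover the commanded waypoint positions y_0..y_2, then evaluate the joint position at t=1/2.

y_0=-1 y_1=-5 y_2=3
S(1/2) = -39/16

y_0 = S_0(0) = a_0 = -1
y_1 = S_1(0) = a_1 = -5
y_2 = S_1(3) = 3
t_q=1/2 is in segment 0 (τ=1/2); S_0(τ)=-39/16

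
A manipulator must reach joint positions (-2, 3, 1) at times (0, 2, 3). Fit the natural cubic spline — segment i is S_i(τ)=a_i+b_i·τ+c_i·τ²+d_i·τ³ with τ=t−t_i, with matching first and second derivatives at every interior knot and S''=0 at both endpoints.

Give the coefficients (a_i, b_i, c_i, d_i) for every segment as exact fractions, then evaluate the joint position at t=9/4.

  seg 0: a=-2 b=4 c=0 d=-3/8
  seg 1: a=3 b=-1/2 c=-9/4 d=3/4
S(9/4) = 703/256

Δ: Δ0=5/2, Δ1=-2
row 1: diag=6, rhs=-27; c'=1/6, d'=-9/2
back: M1=-9/2
M: M0=0, M1=-9/2, M2=0
seg 0: a=-2, c=M0/2=0, d=(M1−M0)/(6·2)=-3/8, b=Δ0−h0·(2M0+M1)/6=4
seg 1: a=3, c=M1/2=-9/4, d=(M2−M1)/(6·1)=3/4, b=Δ1−h1·(2M1+M2)/6=-1/2
t_q=9/4 → seg 1, τ=1/4; S=3+-1/2·τ+-9/4·τ²+3/4·τ³=703/256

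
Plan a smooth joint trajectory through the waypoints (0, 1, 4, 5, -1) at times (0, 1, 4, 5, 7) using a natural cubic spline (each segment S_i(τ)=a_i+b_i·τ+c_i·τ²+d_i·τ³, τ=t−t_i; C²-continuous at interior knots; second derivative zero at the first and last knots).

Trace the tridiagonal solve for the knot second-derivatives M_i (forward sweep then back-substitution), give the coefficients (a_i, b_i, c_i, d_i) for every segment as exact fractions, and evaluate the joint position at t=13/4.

Δ: Δ0=1, Δ1=1, Δ2=1, Δ3=-3
row 1: diag=8, rhs=0; c'=3/8, d'=0
row 2: denom=8−3·3/8=55/8; d'=(0−3·0)/(55/8)=0
row 3: denom=6−1·8/55=322/55; d'=(-24−1·0)/(322/55)=-660/161
back: M3=-660/161
back: M2=0−8/55·-660/161=96/161
back: M1=0−3/8·96/161=-36/161
M: M0=0, M1=-36/161, M2=96/161, M3=-660/161, M4=0
seg 0: a=0, c=M0/2=0, d=(M1−M0)/(6·1)=-6/161, b=Δ0−h0·(2M0+M1)/6=167/161
seg 1: a=1, c=M1/2=-18/161, d=(M2−M1)/(6·3)=22/483, b=Δ1−h1·(2M1+M2)/6=149/161
seg 2: a=4, c=M2/2=48/161, d=(M3−M2)/(6·1)=-18/23, b=Δ2−h2·(2M2+M3)/6=239/161
seg 3: a=5, c=M3/2=-330/161, d=(M4−M3)/(6·2)=55/161, b=Δ3−h3·(2M3+M4)/6=-43/161
t_q=13/4 → seg 1, τ=9/4; S=1+149/161·τ+-18/161·τ²+22/483·τ³=15637/5152

  seg 0: a=0 b=167/161 c=0 d=-6/161
  seg 1: a=1 b=149/161 c=-18/161 d=22/483
  seg 2: a=4 b=239/161 c=48/161 d=-18/23
  seg 3: a=5 b=-43/161 c=-330/161 d=55/161
S(13/4) = 15637/5152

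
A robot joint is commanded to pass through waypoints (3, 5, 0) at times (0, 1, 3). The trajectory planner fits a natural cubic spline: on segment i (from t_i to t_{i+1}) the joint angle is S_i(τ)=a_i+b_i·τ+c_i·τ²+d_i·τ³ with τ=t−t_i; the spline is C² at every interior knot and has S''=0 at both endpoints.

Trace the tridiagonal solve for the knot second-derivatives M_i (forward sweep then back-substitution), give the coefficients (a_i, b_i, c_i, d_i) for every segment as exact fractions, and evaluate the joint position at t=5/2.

  seg 0: a=3 b=11/4 c=0 d=-3/4
  seg 1: a=5 b=1/2 c=-9/4 d=3/8
S(5/2) = 125/64

Δ: Δ0=2, Δ1=-5/2
row 1: diag=6, rhs=-27; c'=1/3, d'=-9/2
back: M1=-9/2
M: M0=0, M1=-9/2, M2=0
seg 0: a=3, c=M0/2=0, d=(M1−M0)/(6·1)=-3/4, b=Δ0−h0·(2M0+M1)/6=11/4
seg 1: a=5, c=M1/2=-9/4, d=(M2−M1)/(6·2)=3/8, b=Δ1−h1·(2M1+M2)/6=1/2
t_q=5/2 → seg 1, τ=3/2; S=5+1/2·τ+-9/4·τ²+3/8·τ³=125/64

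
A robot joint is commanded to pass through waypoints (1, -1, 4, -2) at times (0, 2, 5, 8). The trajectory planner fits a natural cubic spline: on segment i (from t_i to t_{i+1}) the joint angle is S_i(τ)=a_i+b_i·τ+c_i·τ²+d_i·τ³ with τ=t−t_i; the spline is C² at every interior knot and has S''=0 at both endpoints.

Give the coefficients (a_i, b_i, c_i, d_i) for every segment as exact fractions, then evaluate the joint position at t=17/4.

  seg 0: a=1 b=-197/111 c=0 d=43/222
  seg 1: a=-1 b=61/111 c=43/37 d=-263/999
  seg 2: a=4 b=46/111 c=-134/111 d=134/999
S(17/4) = 7391/2368

Δ: Δ0=-1, Δ1=5/3, Δ2=-2
row 1: diag=10, rhs=16; c'=3/10, d'=8/5
row 2: denom=12−3·3/10=111/10; d'=(-22−3·8/5)/(111/10)=-268/111
back: M2=-268/111
back: M1=8/5−3/10·-268/111=86/37
M: M0=0, M1=86/37, M2=-268/111, M3=0
seg 0: a=1, c=M0/2=0, d=(M1−M0)/(6·2)=43/222, b=Δ0−h0·(2M0+M1)/6=-197/111
seg 1: a=-1, c=M1/2=43/37, d=(M2−M1)/(6·3)=-263/999, b=Δ1−h1·(2M1+M2)/6=61/111
seg 2: a=4, c=M2/2=-134/111, d=(M3−M2)/(6·3)=134/999, b=Δ2−h2·(2M2+M3)/6=46/111
t_q=17/4 → seg 1, τ=9/4; S=-1+61/111·τ+43/37·τ²+-263/999·τ³=7391/2368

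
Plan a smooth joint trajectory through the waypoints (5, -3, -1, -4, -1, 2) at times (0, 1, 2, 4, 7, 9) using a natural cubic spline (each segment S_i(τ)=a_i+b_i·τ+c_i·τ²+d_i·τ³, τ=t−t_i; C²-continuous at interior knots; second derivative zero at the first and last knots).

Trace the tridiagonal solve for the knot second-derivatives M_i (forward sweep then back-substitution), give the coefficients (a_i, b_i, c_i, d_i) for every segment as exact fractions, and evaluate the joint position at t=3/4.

  seg 0: a=5 b=-41779/3866 c=0 d=10851/3866
  seg 1: a=-3 b=-4613/1933 c=32553/3866 d=-15595/3866
  seg 2: a=-1 b=9095/3866 c=-7116/1933 d=6785/7732
  seg 3: a=-4 b=-7123/3866 c=6123/3866 d=-410/1933
  seg 4: a=-1 b=7475/3866 c=-1257/3866 d=419/7732
S(3/4) = -475295/247424

Δ: Δ0=-8, Δ1=2, Δ2=-3/2, Δ3=1, Δ4=3/2
row 1: diag=4, rhs=60; c'=1/4, d'=15
row 2: denom=6−1·1/4=23/4; d'=(-21−1·15)/(23/4)=-144/23
row 3: denom=10−2·8/23=214/23; d'=(15−2·-144/23)/(214/23)=633/214
row 4: denom=10−3·69/214=1933/214; d'=(3−3·633/214)/(1933/214)=-1257/1933
back: M4=-1257/1933
back: M3=633/214−69/214·-1257/1933=6123/1933
back: M2=-144/23−8/23·6123/1933=-14232/1933
back: M1=15−1/4·-14232/1933=32553/1933
M: M0=0, M1=32553/1933, M2=-14232/1933, M3=6123/1933, M4=-1257/1933, M5=0
seg 0: a=5, c=M0/2=0, d=(M1−M0)/(6·1)=10851/3866, b=Δ0−h0·(2M0+M1)/6=-41779/3866
seg 1: a=-3, c=M1/2=32553/3866, d=(M2−M1)/(6·1)=-15595/3866, b=Δ1−h1·(2M1+M2)/6=-4613/1933
seg 2: a=-1, c=M2/2=-7116/1933, d=(M3−M2)/(6·2)=6785/7732, b=Δ2−h2·(2M2+M3)/6=9095/3866
seg 3: a=-4, c=M3/2=6123/3866, d=(M4−M3)/(6·3)=-410/1933, b=Δ3−h3·(2M3+M4)/6=-7123/3866
seg 4: a=-1, c=M4/2=-1257/3866, d=(M5−M4)/(6·2)=419/7732, b=Δ4−h4·(2M4+M5)/6=7475/3866
t_q=3/4 → seg 0, τ=3/4; S=5+-41779/3866·τ+0·τ²+10851/3866·τ³=-475295/247424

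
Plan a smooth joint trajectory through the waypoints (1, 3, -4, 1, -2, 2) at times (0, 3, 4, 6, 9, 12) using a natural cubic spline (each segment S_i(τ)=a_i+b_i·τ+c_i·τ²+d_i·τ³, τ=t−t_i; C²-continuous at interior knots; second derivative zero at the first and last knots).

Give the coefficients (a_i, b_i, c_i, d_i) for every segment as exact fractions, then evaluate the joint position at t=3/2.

Δ: Δ0=2/3, Δ1=-7, Δ2=5/2, Δ3=-1, Δ4=4/3
row 1: diag=8, rhs=-46; c'=1/8, d'=-23/4
row 2: denom=6−1·1/8=47/8; d'=(57−1·-23/4)/(47/8)=502/47
row 3: denom=10−2·16/47=438/47; d'=(-21−2·502/47)/(438/47)=-1991/438
row 4: denom=12−3·47/146=1611/146; d'=(14−3·-1991/438)/(1611/146)=1345/537
back: M4=1345/537
back: M3=-1991/438−47/146·1345/537=-958/179
back: M2=502/47−16/47·-958/179=2238/179
back: M1=-23/4−1/8·2238/179=-1309/179
M: M0=0, M1=-1309/179, M2=2238/179, M3=-958/179, M4=1345/537, M5=0
seg 0: a=1, c=M0/2=0, d=(M1−M0)/(6·3)=-1309/3222, b=Δ0−h0·(2M0+M1)/6=4643/1074
seg 1: a=3, c=M1/2=-1309/358, d=(M2−M1)/(6·1)=3547/1074, b=Δ1−h1·(2M1+M2)/6=-3569/537
seg 2: a=-4, c=M2/2=1119/179, d=(M3−M2)/(6·2)=-799/537, b=Δ2−h2·(2M2+M3)/6=-4351/1074
seg 3: a=1, c=M3/2=-479/179, d=(M4−M3)/(6·3)=4219/9666, b=Δ3−h3·(2M3+M4)/6=3329/1074
seg 4: a=-2, c=M4/2=1345/1074, d=(M5−M4)/(6·3)=-1345/9666, b=Δ4−h4·(2M4+M5)/6=-629/537
t_q=3/2 → seg 0, τ=3/2; S=1+4643/1074·τ+0·τ²+-1309/3222·τ³=17509/2864

  seg 0: a=1 b=4643/1074 c=0 d=-1309/3222
  seg 1: a=3 b=-3569/537 c=-1309/358 d=3547/1074
  seg 2: a=-4 b=-4351/1074 c=1119/179 d=-799/537
  seg 3: a=1 b=3329/1074 c=-479/179 d=4219/9666
  seg 4: a=-2 b=-629/537 c=1345/1074 d=-1345/9666
S(3/2) = 17509/2864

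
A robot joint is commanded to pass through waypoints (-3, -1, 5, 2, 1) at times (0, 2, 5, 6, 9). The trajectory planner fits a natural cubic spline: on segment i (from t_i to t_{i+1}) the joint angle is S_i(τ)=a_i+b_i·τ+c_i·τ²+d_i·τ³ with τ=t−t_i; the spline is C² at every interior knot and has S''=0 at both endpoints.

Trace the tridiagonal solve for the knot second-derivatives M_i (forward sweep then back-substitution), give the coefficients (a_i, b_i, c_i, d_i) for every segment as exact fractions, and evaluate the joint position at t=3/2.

  seg 0: a=-3 b=88/279 c=0 d=191/1116
  seg 1: a=-1 b=661/279 c=191/186 d=-1925/5022
  seg 2: a=5 b=-1015/558 c=-676/279 d=77/62
  seg 3: a=2 b=-820/279 c=727/558 d=-727/5022
S(3/2) = -5801/2976

Δ: Δ0=1, Δ1=2, Δ2=-3, Δ3=-1/3
row 1: diag=10, rhs=6; c'=3/10, d'=3/5
row 2: denom=8−3·3/10=71/10; d'=(-30−3·3/5)/(71/10)=-318/71
row 3: denom=8−1·10/71=558/71; d'=(16−1·-318/71)/(558/71)=727/279
back: M3=727/279
back: M2=-318/71−10/71·727/279=-1352/279
back: M1=3/5−3/10·-1352/279=191/93
M: M0=0, M1=191/93, M2=-1352/279, M3=727/279, M4=0
seg 0: a=-3, c=M0/2=0, d=(M1−M0)/(6·2)=191/1116, b=Δ0−h0·(2M0+M1)/6=88/279
seg 1: a=-1, c=M1/2=191/186, d=(M2−M1)/(6·3)=-1925/5022, b=Δ1−h1·(2M1+M2)/6=661/279
seg 2: a=5, c=M2/2=-676/279, d=(M3−M2)/(6·1)=77/62, b=Δ2−h2·(2M2+M3)/6=-1015/558
seg 3: a=2, c=M3/2=727/558, d=(M4−M3)/(6·3)=-727/5022, b=Δ3−h3·(2M3+M4)/6=-820/279
t_q=3/2 → seg 0, τ=3/2; S=-3+88/279·τ+0·τ²+191/1116·τ³=-5801/2976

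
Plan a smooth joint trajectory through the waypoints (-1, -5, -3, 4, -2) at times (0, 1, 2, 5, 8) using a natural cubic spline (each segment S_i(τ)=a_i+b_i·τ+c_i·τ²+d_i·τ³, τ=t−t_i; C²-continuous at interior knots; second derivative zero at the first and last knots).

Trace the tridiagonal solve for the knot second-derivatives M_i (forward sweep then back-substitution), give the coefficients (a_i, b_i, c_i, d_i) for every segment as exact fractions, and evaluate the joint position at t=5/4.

  seg 0: a=-1 b=-1849/336 c=0 d=505/336
  seg 1: a=-5 b=-167/168 c=505/112 d=-509/336
  seg 2: a=-3 b=167/48 c=-1/28 d=-349/3024
  seg 3: a=4 b=25/168 c=-361/336 d=361/3024
S(5/4) = -35771/7168

Δ: Δ0=-4, Δ1=2, Δ2=7/3, Δ3=-2
row 1: diag=4, rhs=36; c'=1/4, d'=9
row 2: denom=8−1·1/4=31/4; d'=(2−1·9)/(31/4)=-28/31
row 3: denom=12−3·12/31=336/31; d'=(-26−3·-28/31)/(336/31)=-361/168
back: M3=-361/168
back: M2=-28/31−12/31·-361/168=-1/14
back: M1=9−1/4·-1/14=505/56
M: M0=0, M1=505/56, M2=-1/14, M3=-361/168, M4=0
seg 0: a=-1, c=M0/2=0, d=(M1−M0)/(6·1)=505/336, b=Δ0−h0·(2M0+M1)/6=-1849/336
seg 1: a=-5, c=M1/2=505/112, d=(M2−M1)/(6·1)=-509/336, b=Δ1−h1·(2M1+M2)/6=-167/168
seg 2: a=-3, c=M2/2=-1/28, d=(M3−M2)/(6·3)=-349/3024, b=Δ2−h2·(2M2+M3)/6=167/48
seg 3: a=4, c=M3/2=-361/336, d=(M4−M3)/(6·3)=361/3024, b=Δ3−h3·(2M3+M4)/6=25/168
t_q=5/4 → seg 1, τ=1/4; S=-5+-167/168·τ+505/112·τ²+-509/336·τ³=-35771/7168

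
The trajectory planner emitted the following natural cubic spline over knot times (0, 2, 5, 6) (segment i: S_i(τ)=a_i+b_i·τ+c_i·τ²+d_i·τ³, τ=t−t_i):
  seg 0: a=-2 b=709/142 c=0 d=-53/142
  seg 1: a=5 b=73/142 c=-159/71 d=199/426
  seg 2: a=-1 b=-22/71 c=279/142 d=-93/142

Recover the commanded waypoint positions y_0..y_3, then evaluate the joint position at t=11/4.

y_0 = S_0(0) = a_0 = -2
y_1 = S_1(0) = a_1 = 5
y_2 = S_2(0) = a_2 = -1
y_3 = S_2(1) = 0
t_q=11/4 is in segment 1 (τ=3/4); S_1(τ)=39287/9088

y_0=-2 y_1=5 y_2=-1 y_3=0
S(11/4) = 39287/9088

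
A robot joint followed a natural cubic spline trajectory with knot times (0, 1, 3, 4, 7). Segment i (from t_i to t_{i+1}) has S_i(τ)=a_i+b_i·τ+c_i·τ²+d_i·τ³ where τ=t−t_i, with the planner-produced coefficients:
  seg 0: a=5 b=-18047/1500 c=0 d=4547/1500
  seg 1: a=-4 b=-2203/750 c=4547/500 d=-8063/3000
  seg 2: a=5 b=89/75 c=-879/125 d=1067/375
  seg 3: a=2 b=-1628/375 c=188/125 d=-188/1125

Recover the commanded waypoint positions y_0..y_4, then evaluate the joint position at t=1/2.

y_0 = S_0(0) = a_0 = 5
y_1 = S_1(0) = a_1 = -4
y_2 = S_2(0) = a_2 = 5
y_3 = S_3(0) = a_3 = 2
y_4 = S_3(3) = -2
t_q=1/2 is in segment 0 (τ=1/2); S_0(τ)=-2547/4000

y_0=5 y_1=-4 y_2=5 y_3=2 y_4=-2
S(1/2) = -2547/4000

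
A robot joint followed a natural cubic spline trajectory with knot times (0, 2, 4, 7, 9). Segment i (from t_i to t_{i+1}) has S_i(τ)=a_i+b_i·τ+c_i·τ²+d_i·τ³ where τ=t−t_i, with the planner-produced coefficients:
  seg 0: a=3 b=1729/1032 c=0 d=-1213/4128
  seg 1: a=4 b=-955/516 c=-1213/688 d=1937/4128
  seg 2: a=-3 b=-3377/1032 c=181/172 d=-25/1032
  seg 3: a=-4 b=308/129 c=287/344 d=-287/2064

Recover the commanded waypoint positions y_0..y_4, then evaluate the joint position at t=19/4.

y_0=3 y_1=4 y_2=-3 y_3=-4 y_4=3
S(19/4) = -107273/22016

y_0 = S_0(0) = a_0 = 3
y_1 = S_1(0) = a_1 = 4
y_2 = S_2(0) = a_2 = -3
y_3 = S_3(0) = a_3 = -4
y_4 = S_3(2) = 3
t_q=19/4 is in segment 2 (τ=3/4); S_2(τ)=-107273/22016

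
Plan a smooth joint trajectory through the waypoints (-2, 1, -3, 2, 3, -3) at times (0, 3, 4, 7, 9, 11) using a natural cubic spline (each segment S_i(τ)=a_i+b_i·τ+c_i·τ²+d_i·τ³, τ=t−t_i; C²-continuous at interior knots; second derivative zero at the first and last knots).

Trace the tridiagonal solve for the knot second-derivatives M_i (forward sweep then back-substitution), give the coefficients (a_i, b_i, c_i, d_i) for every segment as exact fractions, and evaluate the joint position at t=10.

Δ: Δ0=1, Δ1=-4, Δ2=5/3, Δ3=1/2, Δ4=-3
row 1: diag=8, rhs=-30; c'=1/8, d'=-15/4
row 2: denom=8−1·1/8=63/8; d'=(34−1·-15/4)/(63/8)=302/63
row 3: denom=10−3·8/21=62/7; d'=(-7−3·302/63)/(62/7)=-449/186
row 4: denom=8−2·7/31=234/31; d'=(-21−2·-449/186)/(234/31)=-752/351
back: M4=-752/351
back: M3=-449/186−7/31·-752/351=-1355/702
back: M2=302/63−8/21·-1355/702=5822/1053
back: M1=-15/4−1/8·5822/1053=-9353/2106
M: M0=0, M1=-9353/2106, M2=5822/1053, M3=-1355/702, M4=-752/351, M5=0
seg 0: a=-2, c=M0/2=0, d=(M1−M0)/(6·3)=-9353/37908, b=Δ0−h0·(2M0+M1)/6=13565/4212
seg 1: a=1, c=M1/2=-9353/4212, d=(M2−M1)/(6·1)=2333/1404, b=Δ1−h1·(2M1+M2)/6=-7247/2106
seg 2: a=-3, c=M2/2=2911/1053, d=(M3−M2)/(6·3)=-15709/37908, b=Δ2−h2·(2M2+M3)/6=-12203/4212
seg 3: a=2, c=M3/2=-1355/1404, d=(M4−M3)/(6·2)=-149/8424, b=Δ3−h3·(2M3+M4)/6=5267/2106
seg 4: a=3, c=M4/2=-376/351, d=(M5−M4)/(6·2)=188/1053, b=Δ4−h4·(2M4+M5)/6=-1655/1053
t_q=10 → seg 4, τ=1; S=3+-1655/1053·τ+-376/351·τ²+188/1053·τ³=188/351

  seg 0: a=-2 b=13565/4212 c=0 d=-9353/37908
  seg 1: a=1 b=-7247/2106 c=-9353/4212 d=2333/1404
  seg 2: a=-3 b=-12203/4212 c=2911/1053 d=-15709/37908
  seg 3: a=2 b=5267/2106 c=-1355/1404 d=-149/8424
  seg 4: a=3 b=-1655/1053 c=-376/351 d=188/1053
S(10) = 188/351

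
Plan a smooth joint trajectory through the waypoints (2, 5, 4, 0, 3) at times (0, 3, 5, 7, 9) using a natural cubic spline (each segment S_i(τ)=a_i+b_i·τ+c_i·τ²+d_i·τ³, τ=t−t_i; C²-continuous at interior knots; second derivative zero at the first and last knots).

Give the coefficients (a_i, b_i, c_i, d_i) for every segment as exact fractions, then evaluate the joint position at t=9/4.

Δ: Δ0=1, Δ1=-1/2, Δ2=-2, Δ3=3/2
row 1: diag=10, rhs=-9; c'=1/5, d'=-9/10
row 2: denom=8−2·1/5=38/5; d'=(-9−2·-9/10)/(38/5)=-18/19
row 3: denom=8−2·5/19=142/19; d'=(21−2·-18/19)/(142/19)=435/142
back: M3=435/142
back: M2=-18/19−5/19·435/142=-249/142
back: M1=-9/10−1/5·-249/142=-39/71
M: M0=0, M1=-39/71, M2=-249/142, M3=435/142, M4=0
seg 0: a=2, c=M0/2=0, d=(M1−M0)/(6·3)=-13/426, b=Δ0−h0·(2M0+M1)/6=181/142
seg 1: a=5, c=M1/2=-39/142, d=(M2−M1)/(6·2)=-57/568, b=Δ1−h1·(2M1+M2)/6=32/71
seg 2: a=4, c=M2/2=-249/284, d=(M3−M2)/(6·2)=57/142, b=Δ2−h2·(2M2+M3)/6=-263/142
seg 3: a=0, c=M3/2=435/284, d=(M4−M3)/(6·2)=-145/568, b=Δ3−h3·(2M3+M4)/6=-77/142
t_q=9/4 → seg 0, τ=9/4; S=2+181/142·τ+0·τ²+-13/426·τ³=41081/9088

  seg 0: a=2 b=181/142 c=0 d=-13/426
  seg 1: a=5 b=32/71 c=-39/142 d=-57/568
  seg 2: a=4 b=-263/142 c=-249/284 d=57/142
  seg 3: a=0 b=-77/142 c=435/284 d=-145/568
S(9/4) = 41081/9088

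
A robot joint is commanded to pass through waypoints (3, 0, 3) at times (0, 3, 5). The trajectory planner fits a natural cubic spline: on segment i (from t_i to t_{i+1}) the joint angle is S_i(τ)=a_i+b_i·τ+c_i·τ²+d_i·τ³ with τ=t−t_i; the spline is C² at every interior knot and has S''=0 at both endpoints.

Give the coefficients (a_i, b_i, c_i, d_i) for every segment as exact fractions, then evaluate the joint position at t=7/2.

Δ: Δ0=-1, Δ1=3/2
row 1: diag=10, rhs=15; c'=1/5, d'=3/2
back: M1=3/2
M: M0=0, M1=3/2, M2=0
seg 0: a=3, c=M0/2=0, d=(M1−M0)/(6·3)=1/12, b=Δ0−h0·(2M0+M1)/6=-7/4
seg 1: a=0, c=M1/2=3/4, d=(M2−M1)/(6·2)=-1/8, b=Δ1−h1·(2M1+M2)/6=1/2
t_q=7/2 → seg 1, τ=1/2; S=0+1/2·τ+3/4·τ²+-1/8·τ³=27/64

  seg 0: a=3 b=-7/4 c=0 d=1/12
  seg 1: a=0 b=1/2 c=3/4 d=-1/8
S(7/2) = 27/64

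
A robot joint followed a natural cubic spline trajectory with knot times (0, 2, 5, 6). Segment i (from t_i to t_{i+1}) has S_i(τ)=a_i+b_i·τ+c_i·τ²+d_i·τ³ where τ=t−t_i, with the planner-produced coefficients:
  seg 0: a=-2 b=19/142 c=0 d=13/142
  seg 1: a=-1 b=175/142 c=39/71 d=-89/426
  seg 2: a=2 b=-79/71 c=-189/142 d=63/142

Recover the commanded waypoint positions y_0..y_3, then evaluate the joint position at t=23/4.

y_0 = S_0(0) = a_0 = -2
y_1 = S_1(0) = a_1 = -1
y_2 = S_2(0) = a_2 = 2
y_3 = S_2(1) = 0
t_q=23/4 is in segment 2 (τ=3/4); S_2(τ)=5489/9088

y_0=-2 y_1=-1 y_2=2 y_3=0
S(23/4) = 5489/9088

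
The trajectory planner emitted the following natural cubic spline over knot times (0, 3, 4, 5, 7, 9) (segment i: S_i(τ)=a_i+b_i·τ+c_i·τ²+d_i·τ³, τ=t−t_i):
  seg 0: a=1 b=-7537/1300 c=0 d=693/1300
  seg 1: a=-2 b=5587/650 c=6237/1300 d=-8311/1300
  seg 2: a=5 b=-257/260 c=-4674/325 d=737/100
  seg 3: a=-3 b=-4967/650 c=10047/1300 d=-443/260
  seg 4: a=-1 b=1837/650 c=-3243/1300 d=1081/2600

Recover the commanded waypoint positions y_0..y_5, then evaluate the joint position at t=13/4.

y_0 = S_0(0) = a_0 = 1
y_1 = S_1(0) = a_1 = -2
y_2 = S_2(0) = a_2 = 5
y_3 = S_3(0) = a_3 = -3
y_4 = S_4(0) = a_4 = -1
y_5 = S_4(2) = -2
t_q=13/4 is in segment 1 (τ=1/4); S_1(τ)=29021/83200

y_0=1 y_1=-2 y_2=5 y_3=-3 y_4=-1 y_5=-2
S(13/4) = 29021/83200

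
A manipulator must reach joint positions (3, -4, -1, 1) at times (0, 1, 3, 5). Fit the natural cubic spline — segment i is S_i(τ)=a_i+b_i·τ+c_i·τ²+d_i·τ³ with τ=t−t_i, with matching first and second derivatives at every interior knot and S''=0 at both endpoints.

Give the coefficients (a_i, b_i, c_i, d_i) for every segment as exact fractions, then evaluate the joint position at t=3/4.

  seg 0: a=3 b=-377/44 c=0 d=69/44
  seg 1: a=-4 b=-85/22 c=207/44 d=-89/88
  seg 2: a=-1 b=31/11 c=-15/11 d=5/22
S(3/4) = -7785/2816

Δ: Δ0=-7, Δ1=3/2, Δ2=1
row 1: diag=6, rhs=51; c'=1/3, d'=17/2
row 2: denom=8−2·1/3=22/3; d'=(-3−2·17/2)/(22/3)=-30/11
back: M2=-30/11
back: M1=17/2−1/3·-30/11=207/22
M: M0=0, M1=207/22, M2=-30/11, M3=0
seg 0: a=3, c=M0/2=0, d=(M1−M0)/(6·1)=69/44, b=Δ0−h0·(2M0+M1)/6=-377/44
seg 1: a=-4, c=M1/2=207/44, d=(M2−M1)/(6·2)=-89/88, b=Δ1−h1·(2M1+M2)/6=-85/22
seg 2: a=-1, c=M2/2=-15/11, d=(M3−M2)/(6·2)=5/22, b=Δ2−h2·(2M2+M3)/6=31/11
t_q=3/4 → seg 0, τ=3/4; S=3+-377/44·τ+0·τ²+69/44·τ³=-7785/2816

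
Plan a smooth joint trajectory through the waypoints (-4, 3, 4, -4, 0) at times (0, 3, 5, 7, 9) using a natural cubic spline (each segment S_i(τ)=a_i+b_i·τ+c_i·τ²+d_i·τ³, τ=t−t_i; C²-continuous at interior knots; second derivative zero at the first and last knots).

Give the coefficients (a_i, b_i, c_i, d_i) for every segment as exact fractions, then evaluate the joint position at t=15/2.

Δ: Δ0=7/3, Δ1=1/2, Δ2=-4, Δ3=2
row 1: diag=10, rhs=-11; c'=1/5, d'=-11/10
row 2: denom=8−2·1/5=38/5; d'=(-27−2·-11/10)/(38/5)=-62/19
row 3: denom=8−2·5/19=142/19; d'=(36−2·-62/19)/(142/19)=404/71
back: M3=404/71
back: M2=-62/19−5/19·404/71=-338/71
back: M1=-11/10−1/5·-338/71=-21/142
M: M0=0, M1=-21/142, M2=-338/71, M3=404/71, M4=0
seg 0: a=-4, c=M0/2=0, d=(M1−M0)/(6·3)=-7/852, b=Δ0−h0·(2M0+M1)/6=2051/852
seg 1: a=3, c=M1/2=-21/284, d=(M2−M1)/(6·2)=-655/1704, b=Δ1−h1·(2M1+M2)/6=931/426
seg 2: a=4, c=M2/2=-169/71, d=(M3−M2)/(6·2)=371/426, b=Δ2−h2·(2M2+M3)/6=-580/213
seg 3: a=-4, c=M3/2=202/71, d=(M4−M3)/(6·2)=-101/213, b=Δ3−h3·(2M3+M4)/6=-382/213
t_q=15/2 → seg 3, τ=1/2; S=-4+-382/213·τ+202/71·τ²+-101/213·τ³=-2411/568

  seg 0: a=-4 b=2051/852 c=0 d=-7/852
  seg 1: a=3 b=931/426 c=-21/284 d=-655/1704
  seg 2: a=4 b=-580/213 c=-169/71 d=371/426
  seg 3: a=-4 b=-382/213 c=202/71 d=-101/213
S(15/2) = -2411/568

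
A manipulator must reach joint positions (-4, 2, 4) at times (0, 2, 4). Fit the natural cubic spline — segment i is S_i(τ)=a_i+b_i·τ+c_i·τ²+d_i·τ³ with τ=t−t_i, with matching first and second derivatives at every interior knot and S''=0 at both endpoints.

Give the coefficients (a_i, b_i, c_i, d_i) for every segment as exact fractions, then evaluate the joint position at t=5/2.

  seg 0: a=-4 b=7/2 c=0 d=-1/8
  seg 1: a=2 b=2 c=-3/4 d=1/8
S(5/2) = 181/64

Δ: Δ0=3, Δ1=1
row 1: diag=8, rhs=-12; c'=1/4, d'=-3/2
back: M1=-3/2
M: M0=0, M1=-3/2, M2=0
seg 0: a=-4, c=M0/2=0, d=(M1−M0)/(6·2)=-1/8, b=Δ0−h0·(2M0+M1)/6=7/2
seg 1: a=2, c=M1/2=-3/4, d=(M2−M1)/(6·2)=1/8, b=Δ1−h1·(2M1+M2)/6=2
t_q=5/2 → seg 1, τ=1/2; S=2+2·τ+-3/4·τ²+1/8·τ³=181/64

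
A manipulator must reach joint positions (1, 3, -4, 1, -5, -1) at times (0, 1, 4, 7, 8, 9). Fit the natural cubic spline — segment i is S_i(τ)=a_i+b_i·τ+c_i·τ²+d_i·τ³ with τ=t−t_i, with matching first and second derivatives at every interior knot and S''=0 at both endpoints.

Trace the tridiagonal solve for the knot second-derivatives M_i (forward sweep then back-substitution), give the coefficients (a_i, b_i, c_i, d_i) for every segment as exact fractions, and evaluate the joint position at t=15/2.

  seg 0: a=1 b=7012/2409 c=0 d=-2194/2409
  seg 1: a=3 b=430/2409 c=-2194/803 d=415/657
  seg 2: a=-4 b=2023/2409 c=2371/803 d=-6449/7227
  seg 3: a=1 b=-13340/2409 c=-4078/803 d=11120/2409
  seg 4: a=-5 b=-4448/2409 c=7042/803 d=-7042/2409
S(15/2) = -3953/1606

Δ: Δ0=2, Δ1=-7/3, Δ2=5/3, Δ3=-6, Δ4=4
row 1: diag=8, rhs=-26; c'=3/8, d'=-13/4
row 2: denom=12−3·3/8=87/8; d'=(24−3·-13/4)/(87/8)=90/29
row 3: denom=8−3·8/29=208/29; d'=(-46−3·90/29)/(208/29)=-401/52
row 4: denom=4−1·29/208=803/208; d'=(60−1·-401/52)/(803/208)=14084/803
back: M4=14084/803
back: M3=-401/52−29/208·14084/803=-8156/803
back: M2=90/29−8/29·-8156/803=4742/803
back: M1=-13/4−3/8·4742/803=-4388/803
M: M0=0, M1=-4388/803, M2=4742/803, M3=-8156/803, M4=14084/803, M5=0
seg 0: a=1, c=M0/2=0, d=(M1−M0)/(6·1)=-2194/2409, b=Δ0−h0·(2M0+M1)/6=7012/2409
seg 1: a=3, c=M1/2=-2194/803, d=(M2−M1)/(6·3)=415/657, b=Δ1−h1·(2M1+M2)/6=430/2409
seg 2: a=-4, c=M2/2=2371/803, d=(M3−M2)/(6·3)=-6449/7227, b=Δ2−h2·(2M2+M3)/6=2023/2409
seg 3: a=1, c=M3/2=-4078/803, d=(M4−M3)/(6·1)=11120/2409, b=Δ3−h3·(2M3+M4)/6=-13340/2409
seg 4: a=-5, c=M4/2=7042/803, d=(M5−M4)/(6·1)=-7042/2409, b=Δ4−h4·(2M4+M5)/6=-4448/2409
t_q=15/2 → seg 3, τ=1/2; S=1+-13340/2409·τ+-4078/803·τ²+11120/2409·τ³=-3953/1606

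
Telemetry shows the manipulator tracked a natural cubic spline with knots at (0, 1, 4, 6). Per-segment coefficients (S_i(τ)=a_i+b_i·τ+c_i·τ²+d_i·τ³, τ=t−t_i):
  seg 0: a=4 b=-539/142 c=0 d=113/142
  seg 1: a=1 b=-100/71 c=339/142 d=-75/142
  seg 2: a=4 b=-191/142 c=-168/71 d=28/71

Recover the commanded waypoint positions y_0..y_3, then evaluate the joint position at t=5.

y_0 = S_0(0) = a_0 = 4
y_1 = S_1(0) = a_1 = 1
y_2 = S_2(0) = a_2 = 4
y_3 = S_2(2) = -5
t_q=5 is in segment 2 (τ=1); S_2(τ)=97/142

y_0=4 y_1=1 y_2=4 y_3=-5
S(5) = 97/142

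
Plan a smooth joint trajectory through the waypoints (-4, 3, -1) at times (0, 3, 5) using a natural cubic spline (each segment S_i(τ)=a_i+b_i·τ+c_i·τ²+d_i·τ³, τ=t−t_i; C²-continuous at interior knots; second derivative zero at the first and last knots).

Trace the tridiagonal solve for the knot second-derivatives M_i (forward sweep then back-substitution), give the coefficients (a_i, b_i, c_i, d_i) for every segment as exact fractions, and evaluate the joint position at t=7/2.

Δ: Δ0=7/3, Δ1=-2
row 1: diag=10, rhs=-26; c'=1/5, d'=-13/5
back: M1=-13/5
M: M0=0, M1=-13/5, M2=0
seg 0: a=-4, c=M0/2=0, d=(M1−M0)/(6·3)=-13/90, b=Δ0−h0·(2M0+M1)/6=109/30
seg 1: a=3, c=M1/2=-13/10, d=(M2−M1)/(6·2)=13/60, b=Δ1−h1·(2M1+M2)/6=-4/15
t_q=7/2 → seg 1, τ=1/2; S=3+-4/15·τ+-13/10·τ²+13/60·τ³=411/160

  seg 0: a=-4 b=109/30 c=0 d=-13/90
  seg 1: a=3 b=-4/15 c=-13/10 d=13/60
S(7/2) = 411/160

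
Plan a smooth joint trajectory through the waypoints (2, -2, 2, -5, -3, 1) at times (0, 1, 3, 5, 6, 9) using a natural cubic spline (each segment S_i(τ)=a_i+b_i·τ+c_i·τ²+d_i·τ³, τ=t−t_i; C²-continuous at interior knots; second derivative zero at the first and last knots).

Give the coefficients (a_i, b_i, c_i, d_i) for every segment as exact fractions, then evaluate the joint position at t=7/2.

  seg 0: a=2 b=-30791/5628 c=0 d=8279/5628
  seg 1: a=-2 b=-2977/2814 c=8279/1876 d=-2029/1407
  seg 2: a=2 b=-1999/2814 c=-7953/1876 d=2287/1608
  seg 3: a=-5 b=-845/1407 c=2014/469 d=-2383/1407
  seg 4: a=-3 b=4090/1407 c=-369/469 d=41/469
S(7/2) = 22895/30016

Δ: Δ0=-4, Δ1=2, Δ2=-7/2, Δ3=2, Δ4=4/3
row 1: diag=6, rhs=36; c'=1/3, d'=6
row 2: denom=8−2·1/3=22/3; d'=(-33−2·6)/(22/3)=-135/22
row 3: denom=6−2·3/11=60/11; d'=(33−2·-135/22)/(60/11)=83/10
row 4: denom=8−1·11/60=469/60; d'=(-4−1·83/10)/(469/60)=-738/469
back: M4=-738/469
back: M3=83/10−11/60·-738/469=4028/469
back: M2=-135/22−3/11·4028/469=-7953/938
back: M1=6−1/3·-7953/938=8279/938
M: M0=0, M1=8279/938, M2=-7953/938, M3=4028/469, M4=-738/469, M5=0
seg 0: a=2, c=M0/2=0, d=(M1−M0)/(6·1)=8279/5628, b=Δ0−h0·(2M0+M1)/6=-30791/5628
seg 1: a=-2, c=M1/2=8279/1876, d=(M2−M1)/(6·2)=-2029/1407, b=Δ1−h1·(2M1+M2)/6=-2977/2814
seg 2: a=2, c=M2/2=-7953/1876, d=(M3−M2)/(6·2)=2287/1608, b=Δ2−h2·(2M2+M3)/6=-1999/2814
seg 3: a=-5, c=M3/2=2014/469, d=(M4−M3)/(6·1)=-2383/1407, b=Δ3−h3·(2M3+M4)/6=-845/1407
seg 4: a=-3, c=M4/2=-369/469, d=(M5−M4)/(6·3)=41/469, b=Δ4−h4·(2M4+M5)/6=4090/1407
t_q=7/2 → seg 2, τ=1/2; S=2+-1999/2814·τ+-7953/1876·τ²+2287/1608·τ³=22895/30016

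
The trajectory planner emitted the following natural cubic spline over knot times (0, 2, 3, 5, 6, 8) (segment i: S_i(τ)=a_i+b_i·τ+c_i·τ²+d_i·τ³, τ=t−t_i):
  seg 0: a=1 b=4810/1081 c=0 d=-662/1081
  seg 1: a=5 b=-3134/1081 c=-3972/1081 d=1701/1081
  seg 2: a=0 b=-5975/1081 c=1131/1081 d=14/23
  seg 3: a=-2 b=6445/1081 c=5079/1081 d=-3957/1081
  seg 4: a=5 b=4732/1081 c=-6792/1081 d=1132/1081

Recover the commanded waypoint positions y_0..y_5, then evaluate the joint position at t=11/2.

y_0 = S_0(0) = a_0 = 1
y_1 = S_1(0) = a_1 = 5
y_2 = S_2(0) = a_2 = 0
y_3 = S_3(0) = a_3 = -2
y_4 = S_4(0) = a_4 = 5
y_5 = S_4(2) = -3
t_q=11/2 is in segment 3 (τ=1/2); S_3(τ)=14685/8648

y_0=1 y_1=5 y_2=0 y_3=-2 y_4=5 y_5=-3
S(11/2) = 14685/8648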